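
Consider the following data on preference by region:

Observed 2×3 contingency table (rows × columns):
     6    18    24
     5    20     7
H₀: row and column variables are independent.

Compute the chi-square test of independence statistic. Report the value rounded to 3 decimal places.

Row totals [48, 32], col totals [11, 38, 31], n=80
χ² = (6−6.60)²/6.60 + (18−22.80)²/22.80 + (24−18.60)²/18.60 + (5−4.40)²/4.40 + (20−15.20)²/15.20 + (7−12.40)²/12.40 = 6.5820
df = 2

test statistic = 6.582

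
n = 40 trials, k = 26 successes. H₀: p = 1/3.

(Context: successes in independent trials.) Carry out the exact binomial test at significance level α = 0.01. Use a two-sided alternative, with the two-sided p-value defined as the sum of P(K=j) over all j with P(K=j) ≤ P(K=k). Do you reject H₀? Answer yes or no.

Exact binomial: n=40, k=26, p₀=1/3=0.3333
P(X=j) = C(n,j)·p₀^j·(1−p₀)^(n−j); p = Σ P(X=j) over j with P(X=j) ≤ P(X=26)
p-value (two-sided) = 0.00006
At α=0.01: p < α → reject H₀

reject H₀: yes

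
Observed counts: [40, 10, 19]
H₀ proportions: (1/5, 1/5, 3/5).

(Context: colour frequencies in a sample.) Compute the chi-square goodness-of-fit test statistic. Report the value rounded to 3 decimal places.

test statistic = 62.908

n = 69; E_i = n·p_i = [13.80, 13.80, 41.40]
χ² = (40−13.80)²/13.80 + (10−13.80)²/13.80 + (19−41.40)²/41.40 = 62.9082
df = 2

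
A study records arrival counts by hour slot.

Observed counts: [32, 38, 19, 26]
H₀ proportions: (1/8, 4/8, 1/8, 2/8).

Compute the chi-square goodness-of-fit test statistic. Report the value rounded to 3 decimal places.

test statistic = 29.974

n = 115; E_i = n·p_i = [14.38, 57.50, 14.38, 28.75]
χ² = (32−14.38)²/14.38 + (38−57.50)²/57.50 + (19−14.38)²/14.38 + (26−28.75)²/28.75 = 29.9739
df = 3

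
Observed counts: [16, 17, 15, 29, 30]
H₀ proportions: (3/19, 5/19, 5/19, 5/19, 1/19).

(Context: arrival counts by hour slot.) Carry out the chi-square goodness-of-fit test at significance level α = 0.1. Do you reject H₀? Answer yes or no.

n = 107; E_i = n·p_i = [16.89, 28.16, 28.16, 28.16, 5.63]
χ² = (16−16.89)²/16.89 + (17−28.16)²/28.16 + (15−28.16)²/28.16 + (29−28.16)²/28.16 + (30−5.63)²/5.63 = 116.0872
df = 4
p-value (upper-tail) = 0.00000
At α=0.1: p < α → reject H₀

reject H₀: yes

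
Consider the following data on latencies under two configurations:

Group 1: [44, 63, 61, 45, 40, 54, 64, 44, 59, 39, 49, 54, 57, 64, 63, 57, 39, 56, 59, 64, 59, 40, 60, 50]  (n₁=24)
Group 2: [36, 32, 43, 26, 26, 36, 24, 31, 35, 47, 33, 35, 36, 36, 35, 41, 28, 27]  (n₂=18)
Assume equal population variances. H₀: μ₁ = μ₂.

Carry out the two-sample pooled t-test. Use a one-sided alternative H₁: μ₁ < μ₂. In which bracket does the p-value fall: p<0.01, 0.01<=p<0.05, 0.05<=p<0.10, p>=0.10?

x̄₁=53.500, s₁=8.851, n₁=24
x̄₂=33.722, s₂=6.153, n₂=18
s_p² = [23·8.851² + 17·6.153²]/40 = 61.1403
SE = √(s_p²·(1/24+1/18)) = 2.4381
t = (53.500−33.722)/2.4381 = 8.1121
df = 40
p-value (one-sided, H₁ less) = 1.00000
→ bracket: p>=0.10

p-value bracket: p>=0.10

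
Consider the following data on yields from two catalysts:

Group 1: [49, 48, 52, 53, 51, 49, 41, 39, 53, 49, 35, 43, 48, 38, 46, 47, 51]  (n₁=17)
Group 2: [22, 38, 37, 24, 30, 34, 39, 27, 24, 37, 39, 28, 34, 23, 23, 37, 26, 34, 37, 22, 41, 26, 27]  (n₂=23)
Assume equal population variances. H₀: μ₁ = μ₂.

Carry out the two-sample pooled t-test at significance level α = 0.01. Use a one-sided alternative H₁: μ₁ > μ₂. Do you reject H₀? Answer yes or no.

reject H₀: yes

x̄₁=46.588, s₁=5.489, n₁=17
x̄₂=30.826, s₂=6.492, n₂=23
s_p² = [16·5.489² + 22·6.492²]/38 = 37.0901
SE = √(s_p²·(1/17+1/23)) = 1.9479
t = (46.588−30.826)/1.9479 = 8.0918
df = 38
p-value (one-sided, H₁ greater) = 0.00000
At α=0.01: p < α → reject H₀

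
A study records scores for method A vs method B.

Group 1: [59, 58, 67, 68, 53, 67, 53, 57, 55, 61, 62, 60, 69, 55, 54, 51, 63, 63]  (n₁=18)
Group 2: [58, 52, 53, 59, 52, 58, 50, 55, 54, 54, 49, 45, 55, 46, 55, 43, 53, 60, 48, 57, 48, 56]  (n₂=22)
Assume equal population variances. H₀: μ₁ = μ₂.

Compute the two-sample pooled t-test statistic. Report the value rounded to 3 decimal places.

test statistic = 4.278

x̄₁=59.722, s₁=5.655, n₁=18
x̄₂=52.727, s₂=4.692, n₂=22
s_p² = [17·5.655² + 21·4.692²]/38 = 26.4730
SE = √(s_p²·(1/18+1/22)) = 1.6352
t = (59.722−52.727)/1.6352 = 4.2776
df = 38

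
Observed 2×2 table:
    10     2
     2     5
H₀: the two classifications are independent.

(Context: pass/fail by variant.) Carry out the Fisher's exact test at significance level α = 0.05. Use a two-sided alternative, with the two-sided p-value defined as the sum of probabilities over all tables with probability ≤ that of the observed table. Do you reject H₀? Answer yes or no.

Margins: r₁=12, r₂=7, c₁=12, c₂=7, n=19
p_obs = C(12,10)·C(7,2)/C(19,12); sum pmf over tables with pmf ≤ p_obs
p-value (two-sided) = 0.04491
At α=0.05: p < α → reject H₀

reject H₀: yes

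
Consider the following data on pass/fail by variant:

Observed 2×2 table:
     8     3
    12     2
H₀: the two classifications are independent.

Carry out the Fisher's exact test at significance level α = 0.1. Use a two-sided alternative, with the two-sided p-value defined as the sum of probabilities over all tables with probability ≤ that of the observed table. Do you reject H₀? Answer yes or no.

Margins: r₁=11, r₂=14, c₁=20, c₂=5, n=25
p_obs = C(11,8)·C(14,12)/C(25,20); sum pmf over tables with pmf ≤ p_obs
p-value (two-sided) = 0.62319
At α=0.1: p ≥ α → fail to reject H₀

reject H₀: no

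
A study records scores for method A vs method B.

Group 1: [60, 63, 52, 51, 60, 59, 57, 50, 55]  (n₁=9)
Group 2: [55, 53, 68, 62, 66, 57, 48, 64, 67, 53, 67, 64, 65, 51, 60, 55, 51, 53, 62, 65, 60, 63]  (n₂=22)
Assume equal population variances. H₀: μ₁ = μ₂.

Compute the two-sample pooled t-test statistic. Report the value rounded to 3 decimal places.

x̄₁=56.333, s₁=4.583, n₁=9
x̄₂=59.500, s₂=6.186, n₂=22
s_p² = [8·4.583² + 21·6.186²]/29 = 33.5000
SE = √(s_p²·(1/9+1/22)) = 2.2902
t = (56.333−59.500)/2.2902 = -1.3827
df = 29

test statistic = -1.383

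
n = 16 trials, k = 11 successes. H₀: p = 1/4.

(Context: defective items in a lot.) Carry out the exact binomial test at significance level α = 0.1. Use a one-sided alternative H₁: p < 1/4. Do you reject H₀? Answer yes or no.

reject H₀: no

Exact binomial: n=16, k=11, p₀=1/4=0.2500
P(X≤11) from Σ C(n,i)·p₀^i·(1−p₀)^(n−i)
p-value (one-sided, H₁ less) = 0.99996
At α=0.1: p ≥ α → fail to reject H₀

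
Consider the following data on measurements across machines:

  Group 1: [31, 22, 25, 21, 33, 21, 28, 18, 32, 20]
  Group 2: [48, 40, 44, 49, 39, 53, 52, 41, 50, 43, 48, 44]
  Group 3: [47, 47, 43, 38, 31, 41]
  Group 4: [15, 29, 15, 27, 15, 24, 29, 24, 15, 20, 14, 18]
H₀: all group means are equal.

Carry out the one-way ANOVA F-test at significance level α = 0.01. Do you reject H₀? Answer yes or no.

Group means [25.10, 45.92, 41.17, 20.42], grand mean 32.350
SSB = Σnᵢ(x̄ᵢ−x̄)² = 4909.533; SSW = ΣΣ(x−x̄ᵢ)² = 1083.567
MSB = 4909.533/3 = 1636.5111; MSW = 1083.567/36 = 30.0991
F = MSB/MSW = 54.3708
df = (3, 36)
p-value (upper-tail) = 0.00000
At α=0.01: p < α → reject H₀

reject H₀: yes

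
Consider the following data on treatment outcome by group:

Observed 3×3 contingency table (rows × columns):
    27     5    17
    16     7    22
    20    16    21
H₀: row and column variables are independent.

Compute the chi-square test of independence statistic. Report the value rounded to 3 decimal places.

test statistic = 9.341

Row totals [49, 45, 57], col totals [63, 28, 60], n=151
χ² = (27−20.44)²/20.44 + (5−9.09)²/9.09 + (17−19.47)²/19.47 + (16−18.77)²/18.77 + (7−8.34)²/8.34 + (22−17.88)²/17.88 + (20−23.78)²/23.78 + (16−10.57)²/10.57 + (21−22.65)²/22.65 = 9.3406
df = 4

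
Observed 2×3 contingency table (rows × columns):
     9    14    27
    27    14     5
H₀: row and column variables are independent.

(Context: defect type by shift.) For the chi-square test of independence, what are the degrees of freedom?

df = (r−1)(c−1) = (2−1)·(3−1) = 2

degrees of freedom = 2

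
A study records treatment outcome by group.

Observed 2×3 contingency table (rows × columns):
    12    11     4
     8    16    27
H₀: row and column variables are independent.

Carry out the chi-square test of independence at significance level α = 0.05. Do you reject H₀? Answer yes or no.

Row totals [27, 51], col totals [20, 27, 31], n=78
χ² = (12−6.92)²/6.92 + (11−9.35)²/9.35 + (4−10.73)²/10.73 + (8−13.08)²/13.08 + (16−17.65)²/17.65 + (27−20.27)²/20.27 = 12.5986
df = 2
p-value (upper-tail) = 0.00184
At α=0.05: p < α → reject H₀

reject H₀: yes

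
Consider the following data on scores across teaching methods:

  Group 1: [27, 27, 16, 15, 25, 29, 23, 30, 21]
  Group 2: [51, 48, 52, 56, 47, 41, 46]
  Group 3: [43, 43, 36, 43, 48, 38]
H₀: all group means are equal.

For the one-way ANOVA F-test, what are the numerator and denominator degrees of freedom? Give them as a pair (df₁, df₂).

degrees of freedom = [2, 19]

k = 3 groups, N = 22 total
df = (k−1, N−k) = (3−1, 22−3) = (2, 19)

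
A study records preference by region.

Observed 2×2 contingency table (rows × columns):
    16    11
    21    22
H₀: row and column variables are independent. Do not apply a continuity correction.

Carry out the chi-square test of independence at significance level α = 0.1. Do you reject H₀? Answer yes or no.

Row totals [27, 43], col totals [37, 33], n=70
χ² = (16−14.27)²/14.27 + (11−12.73)²/12.73 + (21−22.73)²/22.73 + (22−20.27)²/20.27 = 0.7230
df = 1
p-value (upper-tail) = 0.39517
At α=0.1: p ≥ α → fail to reject H₀

reject H₀: no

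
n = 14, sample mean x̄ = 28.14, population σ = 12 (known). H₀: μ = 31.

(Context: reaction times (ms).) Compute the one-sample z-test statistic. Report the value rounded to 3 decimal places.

test statistic = -0.892

SE = σ/√n = 12/√14 = 3.2071
z = (x̄−μ₀)/SE = (28.14−31)/3.2071 = -0.8918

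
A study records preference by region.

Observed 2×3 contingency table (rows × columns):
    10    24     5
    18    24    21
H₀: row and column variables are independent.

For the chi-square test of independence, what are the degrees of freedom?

degrees of freedom = 2

df = (r−1)(c−1) = (2−1)·(3−1) = 2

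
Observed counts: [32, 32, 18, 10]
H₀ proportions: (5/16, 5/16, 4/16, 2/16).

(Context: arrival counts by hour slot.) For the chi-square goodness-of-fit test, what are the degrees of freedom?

df = k − 1 = 4 − 1 = 3

degrees of freedom = 3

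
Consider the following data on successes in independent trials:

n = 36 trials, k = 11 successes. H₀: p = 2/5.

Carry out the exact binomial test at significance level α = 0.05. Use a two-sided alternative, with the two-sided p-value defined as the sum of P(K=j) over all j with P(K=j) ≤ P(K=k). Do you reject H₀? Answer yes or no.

Exact binomial: n=36, k=11, p₀=2/5=0.4000
P(X=j) = C(n,j)·p₀^j·(1−p₀)^(n−j); p = Σ P(X=j) over j with P(X=j) ≤ P(X=11)
p-value (two-sided) = 0.30799
At α=0.05: p ≥ α → fail to reject H₀

reject H₀: no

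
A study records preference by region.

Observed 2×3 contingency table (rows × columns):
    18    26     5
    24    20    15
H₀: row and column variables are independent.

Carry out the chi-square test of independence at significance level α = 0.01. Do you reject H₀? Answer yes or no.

Row totals [49, 59], col totals [42, 46, 20], n=108
χ² = (18−19.06)²/19.06 + (26−20.87)²/20.87 + (5−9.07)²/9.07 + (24−22.94)²/22.94 + (20−25.13)²/25.13 + (15−10.93)²/10.93 = 5.7632
df = 2
p-value (upper-tail) = 0.05604
At α=0.01: p ≥ α → fail to reject H₀

reject H₀: no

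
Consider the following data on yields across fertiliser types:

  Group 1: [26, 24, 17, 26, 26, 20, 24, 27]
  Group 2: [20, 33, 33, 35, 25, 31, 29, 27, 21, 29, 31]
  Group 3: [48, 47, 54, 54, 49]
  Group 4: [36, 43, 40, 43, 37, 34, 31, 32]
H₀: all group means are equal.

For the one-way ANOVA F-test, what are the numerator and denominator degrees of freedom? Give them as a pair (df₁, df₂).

k = 4 groups, N = 32 total
df = (k−1, N−k) = (4−1, 32−4) = (3, 28)

degrees of freedom = [3, 28]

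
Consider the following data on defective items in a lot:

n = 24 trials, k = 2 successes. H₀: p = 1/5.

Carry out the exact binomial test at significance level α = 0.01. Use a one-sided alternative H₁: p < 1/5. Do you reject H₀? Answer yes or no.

Exact binomial: n=24, k=2, p₀=1/5=0.2000
P(X≤2) from Σ C(n,i)·p₀^i·(1−p₀)^(n−i)
p-value (one-sided, H₁ less) = 0.11452
At α=0.01: p ≥ α → fail to reject H₀

reject H₀: no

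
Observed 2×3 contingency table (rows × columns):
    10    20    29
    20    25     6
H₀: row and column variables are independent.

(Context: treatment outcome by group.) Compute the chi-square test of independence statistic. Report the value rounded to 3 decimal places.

test statistic = 18.519

Row totals [59, 51], col totals [30, 45, 35], n=110
χ² = (10−16.09)²/16.09 + (20−24.14)²/24.14 + (29−18.77)²/18.77 + (20−13.91)²/13.91 + (25−20.86)²/20.86 + (6−16.23)²/16.23 = 18.5193
df = 2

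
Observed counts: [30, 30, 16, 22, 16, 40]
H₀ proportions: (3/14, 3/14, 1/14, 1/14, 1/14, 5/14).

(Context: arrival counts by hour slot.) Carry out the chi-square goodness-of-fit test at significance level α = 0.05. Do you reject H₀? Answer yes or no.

reject H₀: yes

n = 154; E_i = n·p_i = [33.00, 33.00, 11.00, 11.00, 11.00, 55.00]
χ² = (30−33.00)²/33.00 + (30−33.00)²/33.00 + (16−11.00)²/11.00 + (22−11.00)²/11.00 + (16−11.00)²/11.00 + (40−55.00)²/55.00 = 20.1818
df = 5
p-value (upper-tail) = 0.00116
At α=0.05: p < α → reject H₀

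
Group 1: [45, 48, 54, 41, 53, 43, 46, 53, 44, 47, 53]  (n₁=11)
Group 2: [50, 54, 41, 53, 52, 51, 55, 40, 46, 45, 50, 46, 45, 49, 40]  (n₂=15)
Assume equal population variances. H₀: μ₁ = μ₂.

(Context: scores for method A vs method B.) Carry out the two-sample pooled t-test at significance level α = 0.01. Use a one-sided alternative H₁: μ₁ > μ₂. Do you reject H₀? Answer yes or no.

x̄₁=47.909, s₁=4.636, n₁=11
x̄₂=47.800, s₂=4.974, n₂=15
s_p² = [10·4.636² + 14·4.974²]/24 = 23.3879
SE = √(s_p²·(1/11+1/15)) = 1.9197
t = (47.909−47.800)/1.9197 = 0.0568
df = 24
p-value (one-sided, H₁ greater) = 0.47758
At α=0.01: p ≥ α → fail to reject H₀

reject H₀: no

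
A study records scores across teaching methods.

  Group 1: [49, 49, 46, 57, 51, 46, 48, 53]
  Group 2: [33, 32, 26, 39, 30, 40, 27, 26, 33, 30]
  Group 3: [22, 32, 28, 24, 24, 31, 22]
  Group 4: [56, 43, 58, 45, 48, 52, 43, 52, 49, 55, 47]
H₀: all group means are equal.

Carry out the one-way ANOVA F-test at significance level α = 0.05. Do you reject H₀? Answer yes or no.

reject H₀: yes

Group means [49.88, 31.60, 26.14, 49.82], grand mean 40.167
SSB = Σnᵢ(x̄ᵢ−x̄)² = 3889.231; SSW = ΣΣ(x−x̄ᵢ)² = 689.769
MSB = 3889.231/3 = 1296.4105; MSW = 689.769/32 = 21.5553
F = MSB/MSW = 60.1436
df = (3, 32)
p-value (upper-tail) = 0.00000
At α=0.05: p < α → reject H₀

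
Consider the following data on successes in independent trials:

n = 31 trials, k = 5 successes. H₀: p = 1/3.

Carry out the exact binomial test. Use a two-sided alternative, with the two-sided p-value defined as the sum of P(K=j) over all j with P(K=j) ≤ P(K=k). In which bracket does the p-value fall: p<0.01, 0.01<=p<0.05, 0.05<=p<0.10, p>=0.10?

p-value bracket: 0.05<=p<0.10

Exact binomial: n=31, k=5, p₀=1/3=0.3333
P(X=j) = C(n,j)·p₀^j·(1−p₀)^(n−j); p = Σ P(X=j) over j with P(X=j) ≤ P(X=5)
p-value (two-sided) = 0.05474
→ bracket: 0.05<=p<0.10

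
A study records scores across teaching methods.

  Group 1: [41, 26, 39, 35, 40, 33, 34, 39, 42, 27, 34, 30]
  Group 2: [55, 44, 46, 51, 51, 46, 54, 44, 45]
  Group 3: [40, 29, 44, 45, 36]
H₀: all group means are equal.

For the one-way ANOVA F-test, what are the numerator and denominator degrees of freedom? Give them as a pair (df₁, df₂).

k = 3 groups, N = 26 total
df = (k−1, N−k) = (3−1, 26−3) = (2, 23)

degrees of freedom = [2, 23]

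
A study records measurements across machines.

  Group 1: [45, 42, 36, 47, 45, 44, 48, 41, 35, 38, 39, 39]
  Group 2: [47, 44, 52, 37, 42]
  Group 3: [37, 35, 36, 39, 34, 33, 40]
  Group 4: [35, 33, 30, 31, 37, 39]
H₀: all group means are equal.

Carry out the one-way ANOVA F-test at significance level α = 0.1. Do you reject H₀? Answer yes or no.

reject H₀: yes

Group means [41.58, 44.40, 36.29, 34.17], grand mean 39.333
SSB = Σnᵢ(x̄ᵢ−x̄)² = 414.288; SSW = ΣΣ(x−x̄ᵢ)² = 426.379
MSB = 414.288/3 = 138.0960; MSW = 426.379/26 = 16.3992
F = MSB/MSW = 8.4209
df = (3, 26)
p-value (upper-tail) = 0.00045
At α=0.1: p < α → reject H₀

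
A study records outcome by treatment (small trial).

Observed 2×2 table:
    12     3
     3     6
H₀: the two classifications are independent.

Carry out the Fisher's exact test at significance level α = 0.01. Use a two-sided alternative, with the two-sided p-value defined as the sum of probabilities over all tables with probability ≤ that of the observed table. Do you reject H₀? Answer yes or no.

reject H₀: no

Margins: r₁=15, r₂=9, c₁=15, c₂=9, n=24
p_obs = C(15,12)·C(9,3)/C(24,15); sum pmf over tables with pmf ≤ p_obs
p-value (two-sided) = 0.03605
At α=0.01: p ≥ α → fail to reject H₀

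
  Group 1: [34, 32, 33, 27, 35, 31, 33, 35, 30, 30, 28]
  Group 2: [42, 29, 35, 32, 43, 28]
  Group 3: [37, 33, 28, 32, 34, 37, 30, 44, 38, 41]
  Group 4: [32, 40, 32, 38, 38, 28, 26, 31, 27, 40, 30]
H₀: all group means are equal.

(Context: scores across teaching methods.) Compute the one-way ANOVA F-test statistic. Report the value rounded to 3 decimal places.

Group means [31.64, 34.83, 35.40, 32.91], grand mean 33.500
SSB = Σnᵢ(x̄ᵢ−x̄)² = 88.812; SSW = ΣΣ(x−x̄ᵢ)² = 772.688
MSB = 88.812/3 = 29.6040; MSW = 772.688/34 = 22.7261
F = MSB/MSW = 1.3026
df = (3, 34)

test statistic = 1.303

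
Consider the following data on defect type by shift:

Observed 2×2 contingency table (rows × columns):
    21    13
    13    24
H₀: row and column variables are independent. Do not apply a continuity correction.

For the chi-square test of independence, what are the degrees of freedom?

df = (r−1)(c−1) = (2−1)·(2−1) = 1

degrees of freedom = 1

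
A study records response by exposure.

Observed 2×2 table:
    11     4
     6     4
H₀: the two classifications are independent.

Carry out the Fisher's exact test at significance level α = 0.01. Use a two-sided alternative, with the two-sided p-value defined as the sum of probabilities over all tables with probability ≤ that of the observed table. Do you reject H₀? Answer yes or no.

Margins: r₁=15, r₂=10, c₁=17, c₂=8, n=25
p_obs = C(15,11)·C(10,6)/C(25,17); sum pmf over tables with pmf ≤ p_obs
p-value (two-sided) = 0.66682
At α=0.01: p ≥ α → fail to reject H₀

reject H₀: no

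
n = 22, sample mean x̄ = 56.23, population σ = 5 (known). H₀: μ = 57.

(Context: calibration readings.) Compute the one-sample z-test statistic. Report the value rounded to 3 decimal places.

test statistic = -0.722

SE = σ/√n = 5/√22 = 1.0660
z = (x̄−μ₀)/SE = (56.23−57)/1.0660 = -0.7223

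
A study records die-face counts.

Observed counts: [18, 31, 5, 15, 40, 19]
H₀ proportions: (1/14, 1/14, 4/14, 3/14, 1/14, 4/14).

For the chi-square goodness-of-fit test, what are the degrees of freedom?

degrees of freedom = 5

df = k − 1 = 6 − 1 = 5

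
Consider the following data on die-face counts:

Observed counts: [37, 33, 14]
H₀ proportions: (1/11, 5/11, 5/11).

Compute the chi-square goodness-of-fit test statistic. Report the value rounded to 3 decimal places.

n = 84; E_i = n·p_i = [7.64, 38.18, 38.18]
χ² = (37−7.64)²/7.64 + (33−38.18)²/38.18 + (14−38.18)²/38.18 = 128.9286
df = 2

test statistic = 128.929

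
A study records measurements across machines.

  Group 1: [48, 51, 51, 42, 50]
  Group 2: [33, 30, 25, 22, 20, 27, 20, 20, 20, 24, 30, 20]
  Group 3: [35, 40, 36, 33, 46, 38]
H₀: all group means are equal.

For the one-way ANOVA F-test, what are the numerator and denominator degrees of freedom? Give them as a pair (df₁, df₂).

degrees of freedom = [2, 20]

k = 3 groups, N = 23 total
df = (k−1, N−k) = (3−1, 23−3) = (2, 20)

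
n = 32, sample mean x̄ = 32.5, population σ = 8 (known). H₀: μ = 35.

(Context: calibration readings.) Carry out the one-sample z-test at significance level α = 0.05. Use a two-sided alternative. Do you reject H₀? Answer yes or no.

SE = σ/√n = 8/√32 = 1.4142
z = (x̄−μ₀)/SE = (32.5−35)/1.4142 = -1.7678
p-value (two-sided) = 0.07710
At α=0.05: p ≥ α → fail to reject H₀

reject H₀: no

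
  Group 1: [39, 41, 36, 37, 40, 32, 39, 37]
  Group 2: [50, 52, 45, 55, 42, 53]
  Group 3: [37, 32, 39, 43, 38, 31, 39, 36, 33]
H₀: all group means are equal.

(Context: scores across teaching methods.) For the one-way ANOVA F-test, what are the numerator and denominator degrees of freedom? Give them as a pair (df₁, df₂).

k = 3 groups, N = 23 total
df = (k−1, N−k) = (3−1, 23−3) = (2, 20)

degrees of freedom = [2, 20]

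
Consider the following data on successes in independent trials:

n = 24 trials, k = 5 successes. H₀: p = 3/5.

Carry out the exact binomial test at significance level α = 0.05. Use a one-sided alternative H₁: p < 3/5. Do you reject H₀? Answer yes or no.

Exact binomial: n=24, k=5, p₀=3/5=0.6000
P(X≤5) from Σ C(n,i)·p₀^i·(1−p₀)^(n−i)
p-value (one-sided, H₁ less) = 0.00011
At α=0.05: p < α → reject H₀

reject H₀: yes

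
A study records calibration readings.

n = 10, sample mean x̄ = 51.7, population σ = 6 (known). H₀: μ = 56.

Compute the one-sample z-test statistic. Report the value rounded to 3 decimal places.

test statistic = -2.266

SE = σ/√n = 6/√10 = 1.8974
z = (x̄−μ₀)/SE = (51.7−56)/1.8974 = -2.2663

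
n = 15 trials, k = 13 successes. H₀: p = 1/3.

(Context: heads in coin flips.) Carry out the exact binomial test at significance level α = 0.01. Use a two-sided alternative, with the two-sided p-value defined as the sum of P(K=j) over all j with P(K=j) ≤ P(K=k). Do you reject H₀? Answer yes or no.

Exact binomial: n=15, k=13, p₀=1/3=0.3333
P(X=j) = C(n,j)·p₀^j·(1−p₀)^(n−j); p = Σ P(X=j) over j with P(X=j) ≤ P(X=13)
p-value (two-sided) = 0.00003
At α=0.01: p < α → reject H₀

reject H₀: yes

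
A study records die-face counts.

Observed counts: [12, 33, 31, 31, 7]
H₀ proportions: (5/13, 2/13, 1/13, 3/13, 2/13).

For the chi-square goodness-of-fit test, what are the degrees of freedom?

degrees of freedom = 4

df = k − 1 = 5 − 1 = 4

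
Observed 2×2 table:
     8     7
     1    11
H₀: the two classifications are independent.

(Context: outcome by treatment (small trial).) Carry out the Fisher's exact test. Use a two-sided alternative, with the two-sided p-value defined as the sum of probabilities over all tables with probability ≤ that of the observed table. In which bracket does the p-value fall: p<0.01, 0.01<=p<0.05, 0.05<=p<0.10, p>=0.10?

p-value bracket: 0.01<=p<0.05

Margins: r₁=15, r₂=12, c₁=9, c₂=18, n=27
p_obs = C(15,8)·C(12,1)/C(27,9); sum pmf over tables with pmf ≤ p_obs
p-value (two-sided) = 0.01918
→ bracket: 0.01<=p<0.05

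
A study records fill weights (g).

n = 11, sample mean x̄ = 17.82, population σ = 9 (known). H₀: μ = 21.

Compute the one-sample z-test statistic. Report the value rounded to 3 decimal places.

SE = σ/√n = 9/√11 = 2.7136
z = (x̄−μ₀)/SE = (17.82−21)/2.7136 = -1.1719

test statistic = -1.172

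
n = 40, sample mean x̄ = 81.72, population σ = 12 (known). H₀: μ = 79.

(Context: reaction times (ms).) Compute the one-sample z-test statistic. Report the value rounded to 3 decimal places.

SE = σ/√n = 12/√40 = 1.8974
z = (x̄−μ₀)/SE = (81.72−79)/1.8974 = 1.4336

test statistic = 1.434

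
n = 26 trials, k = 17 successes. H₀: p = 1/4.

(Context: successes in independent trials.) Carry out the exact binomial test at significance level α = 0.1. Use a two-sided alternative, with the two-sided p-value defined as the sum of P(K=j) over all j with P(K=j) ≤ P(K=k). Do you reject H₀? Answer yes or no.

reject H₀: yes

Exact binomial: n=26, k=17, p₀=1/4=0.2500
P(X=j) = C(n,j)·p₀^j·(1−p₀)^(n−j); p = Σ P(X=j) over j with P(X=j) ≤ P(X=17)
p-value (two-sided) = 0.00002
At α=0.1: p < α → reject H₀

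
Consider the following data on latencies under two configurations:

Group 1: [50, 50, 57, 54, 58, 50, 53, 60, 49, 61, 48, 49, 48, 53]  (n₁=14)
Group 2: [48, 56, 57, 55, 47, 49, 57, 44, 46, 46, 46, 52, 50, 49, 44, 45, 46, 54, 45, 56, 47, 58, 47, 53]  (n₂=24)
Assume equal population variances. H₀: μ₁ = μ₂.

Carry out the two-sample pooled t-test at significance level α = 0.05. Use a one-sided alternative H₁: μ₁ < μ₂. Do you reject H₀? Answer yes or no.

reject H₀: no

x̄₁=52.857, s₁=4.504, n₁=14
x̄₂=49.875, s₂=4.693, n₂=24
s_p² = [13·4.504² + 23·4.693²]/36 = 21.3983
SE = √(s_p²·(1/14+1/24)) = 1.5557
t = (52.857−49.875)/1.5557 = 1.9170
df = 36
p-value (one-sided, H₁ less) = 0.96840
At α=0.05: p ≥ α → fail to reject H₀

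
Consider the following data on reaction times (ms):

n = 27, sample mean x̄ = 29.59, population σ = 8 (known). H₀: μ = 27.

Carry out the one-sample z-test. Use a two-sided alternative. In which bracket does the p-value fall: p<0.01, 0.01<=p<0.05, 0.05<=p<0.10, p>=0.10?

SE = σ/√n = 8/√27 = 1.5396
z = (x̄−μ₀)/SE = (29.59−27)/1.5396 = 1.6823
p-value (two-sided) = 0.09252
→ bracket: 0.05<=p<0.10

p-value bracket: 0.05<=p<0.10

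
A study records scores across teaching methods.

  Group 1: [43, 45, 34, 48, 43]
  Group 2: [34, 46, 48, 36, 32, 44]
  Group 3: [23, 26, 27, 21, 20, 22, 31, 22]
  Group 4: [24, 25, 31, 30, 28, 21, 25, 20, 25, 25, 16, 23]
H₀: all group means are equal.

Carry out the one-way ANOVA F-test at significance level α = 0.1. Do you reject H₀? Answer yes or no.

Group means [42.60, 40.00, 24.00, 24.42], grand mean 30.258
SSB = Σnᵢ(x̄ᵢ−x̄)² = 2053.819; SSW = ΣΣ(x−x̄ᵢ)² = 630.117
MSB = 2053.819/3 = 684.6063; MSW = 630.117/27 = 23.3377
F = MSB/MSW = 29.3348
df = (3, 27)
p-value (upper-tail) = 0.00000
At α=0.1: p < α → reject H₀

reject H₀: yes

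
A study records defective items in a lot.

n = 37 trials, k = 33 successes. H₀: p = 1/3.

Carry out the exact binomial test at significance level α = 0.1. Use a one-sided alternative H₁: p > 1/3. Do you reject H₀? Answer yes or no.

reject H₀: yes

Exact binomial: n=37, k=33, p₀=1/3=0.3333
P(X≥33) from Σ C(n,i)·p₀^i·(1−p₀)^(n−i)
p-value (one-sided, H₁ greater) = 0.00000
At α=0.1: p < α → reject H₀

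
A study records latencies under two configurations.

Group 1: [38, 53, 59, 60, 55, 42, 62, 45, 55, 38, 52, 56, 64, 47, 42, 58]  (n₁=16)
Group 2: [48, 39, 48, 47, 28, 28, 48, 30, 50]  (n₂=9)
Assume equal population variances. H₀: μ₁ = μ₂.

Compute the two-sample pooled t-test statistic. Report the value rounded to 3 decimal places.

test statistic = 2.958

x̄₁=51.625, s₁=8.531, n₁=16
x̄₂=40.667, s₂=9.526, n₂=9
s_p² = [15·8.531² + 8·9.526²]/23 = 79.0326
SE = √(s_p²·(1/16+1/9)) = 3.7042
t = (51.625−40.667)/3.7042 = 2.9584
df = 23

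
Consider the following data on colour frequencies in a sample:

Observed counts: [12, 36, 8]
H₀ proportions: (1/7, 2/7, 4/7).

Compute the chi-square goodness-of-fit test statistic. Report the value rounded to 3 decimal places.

test statistic = 45.000

n = 56; E_i = n·p_i = [8.00, 16.00, 32.00]
χ² = (12−8.00)²/8.00 + (36−16.00)²/16.00 + (8−32.00)²/32.00 = 45.0000
df = 2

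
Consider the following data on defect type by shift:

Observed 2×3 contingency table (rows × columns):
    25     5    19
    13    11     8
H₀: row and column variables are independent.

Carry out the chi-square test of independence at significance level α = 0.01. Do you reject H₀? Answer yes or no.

Row totals [49, 32], col totals [38, 16, 27], n=81
χ² = (25−22.99)²/22.99 + (5−9.68)²/9.68 + (19−16.33)²/16.33 + (13−15.01)²/15.01 + (11−6.32)²/6.32 + (8−10.67)²/10.67 = 7.2734
df = 2
p-value (upper-tail) = 0.02634
At α=0.01: p ≥ α → fail to reject H₀

reject H₀: no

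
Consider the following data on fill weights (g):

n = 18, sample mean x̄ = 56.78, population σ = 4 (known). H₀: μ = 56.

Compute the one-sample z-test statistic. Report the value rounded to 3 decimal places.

test statistic = 0.827

SE = σ/√n = 4/√18 = 0.9428
z = (x̄−μ₀)/SE = (56.78−56)/0.9428 = 0.8273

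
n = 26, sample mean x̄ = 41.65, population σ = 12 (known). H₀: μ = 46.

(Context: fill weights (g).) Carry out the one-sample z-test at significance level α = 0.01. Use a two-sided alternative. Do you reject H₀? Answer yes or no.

reject H₀: no

SE = σ/√n = 12/√26 = 2.3534
z = (x̄−μ₀)/SE = (41.65−46)/2.3534 = -1.8484
p-value (two-sided) = 0.06455
At α=0.01: p ≥ α → fail to reject H₀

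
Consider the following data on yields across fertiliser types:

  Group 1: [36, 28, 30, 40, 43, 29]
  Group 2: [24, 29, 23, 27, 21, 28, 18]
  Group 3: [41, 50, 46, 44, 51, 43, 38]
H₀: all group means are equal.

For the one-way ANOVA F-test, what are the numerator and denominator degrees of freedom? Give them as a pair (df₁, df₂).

degrees of freedom = [2, 17]

k = 3 groups, N = 20 total
df = (k−1, N−k) = (3−1, 20−3) = (2, 17)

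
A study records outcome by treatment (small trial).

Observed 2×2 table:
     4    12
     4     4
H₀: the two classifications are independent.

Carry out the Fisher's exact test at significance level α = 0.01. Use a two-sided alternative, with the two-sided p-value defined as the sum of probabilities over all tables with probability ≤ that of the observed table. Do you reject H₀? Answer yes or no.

reject H₀: no

Margins: r₁=16, r₂=8, c₁=8, c₂=16, n=24
p_obs = C(16,4)·C(8,4)/C(24,8); sum pmf over tables with pmf ≤ p_obs
p-value (two-sided) = 0.36254
At α=0.01: p ≥ α → fail to reject H₀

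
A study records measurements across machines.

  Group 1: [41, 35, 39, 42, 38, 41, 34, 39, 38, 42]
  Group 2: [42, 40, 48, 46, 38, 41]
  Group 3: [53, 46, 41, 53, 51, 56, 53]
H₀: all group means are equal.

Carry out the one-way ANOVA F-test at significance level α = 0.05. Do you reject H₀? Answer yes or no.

Group means [38.90, 42.50, 50.43], grand mean 43.348
SSB = Σnᵢ(x̄ᵢ−x̄)² = 553.103; SSW = ΣΣ(x−x̄ᵢ)² = 300.114
MSB = 553.103/2 = 276.5516; MSW = 300.114/20 = 15.0057
F = MSB/MSW = 18.4297
df = (2, 20)
p-value (upper-tail) = 0.00003
At α=0.05: p < α → reject H₀

reject H₀: yes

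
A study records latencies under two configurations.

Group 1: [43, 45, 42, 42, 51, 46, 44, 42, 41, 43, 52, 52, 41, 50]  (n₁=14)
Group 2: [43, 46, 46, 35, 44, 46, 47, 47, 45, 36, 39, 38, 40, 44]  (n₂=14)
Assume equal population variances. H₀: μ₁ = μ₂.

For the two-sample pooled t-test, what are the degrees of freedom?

df = n₁ + n₂ − 2 = 14 + 14 − 2 = 26

degrees of freedom = 26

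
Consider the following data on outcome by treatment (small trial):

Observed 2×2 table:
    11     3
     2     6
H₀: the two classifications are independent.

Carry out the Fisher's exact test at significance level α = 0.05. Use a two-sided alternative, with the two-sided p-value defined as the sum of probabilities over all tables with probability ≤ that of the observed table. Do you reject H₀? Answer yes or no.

reject H₀: yes

Margins: r₁=14, r₂=8, c₁=13, c₂=9, n=22
p_obs = C(14,11)·C(8,2)/C(22,13); sum pmf over tables with pmf ≤ p_obs
p-value (two-sided) = 0.02601
At α=0.05: p < α → reject H₀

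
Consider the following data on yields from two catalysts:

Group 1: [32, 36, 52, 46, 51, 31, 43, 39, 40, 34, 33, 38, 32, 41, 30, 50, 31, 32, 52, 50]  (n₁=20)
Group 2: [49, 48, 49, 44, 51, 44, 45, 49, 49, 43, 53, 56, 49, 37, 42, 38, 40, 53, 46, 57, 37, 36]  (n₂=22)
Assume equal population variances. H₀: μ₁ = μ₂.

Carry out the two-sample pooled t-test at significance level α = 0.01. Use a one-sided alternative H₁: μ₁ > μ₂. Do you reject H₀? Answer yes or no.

reject H₀: no

x̄₁=39.650, s₁=7.989, n₁=20
x̄₂=46.136, s₂=6.128, n₂=22
s_p² = [19·7.989² + 21·6.128²]/40 = 50.0285
SE = √(s_p²·(1/20+1/22)) = 2.1853
t = (39.650−46.136)/2.1853 = -2.9682
df = 40
p-value (one-sided, H₁ greater) = 0.99748
At α=0.01: p ≥ α → fail to reject H₀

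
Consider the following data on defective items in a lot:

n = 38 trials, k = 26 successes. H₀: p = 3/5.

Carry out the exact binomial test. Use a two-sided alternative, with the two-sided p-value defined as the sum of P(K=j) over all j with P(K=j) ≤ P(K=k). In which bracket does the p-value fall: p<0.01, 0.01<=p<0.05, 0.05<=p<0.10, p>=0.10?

Exact binomial: n=38, k=26, p₀=3/5=0.6000
P(X=j) = C(n,j)·p₀^j·(1−p₀)^(n−j); p = Σ P(X=j) over j with P(X=j) ≤ P(X=26)
p-value (two-sided) = 0.32395
→ bracket: p>=0.10

p-value bracket: p>=0.10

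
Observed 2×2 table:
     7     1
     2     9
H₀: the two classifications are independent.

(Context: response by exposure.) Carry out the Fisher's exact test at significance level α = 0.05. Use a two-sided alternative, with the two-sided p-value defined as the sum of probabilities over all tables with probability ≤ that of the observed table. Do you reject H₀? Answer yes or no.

Margins: r₁=8, r₂=11, c₁=9, c₂=10, n=19
p_obs = C(8,7)·C(11,2)/C(19,9); sum pmf over tables with pmf ≤ p_obs
p-value (two-sided) = 0.00548
At α=0.05: p < α → reject H₀

reject H₀: yes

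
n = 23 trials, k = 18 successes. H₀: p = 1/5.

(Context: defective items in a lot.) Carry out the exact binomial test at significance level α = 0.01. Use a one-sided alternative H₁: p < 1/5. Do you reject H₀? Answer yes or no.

reject H₀: no

Exact binomial: n=23, k=18, p₀=1/5=0.2000
P(X≤18) from Σ C(n,i)·p₀^i·(1−p₀)^(n−i)
p-value (one-sided, H₁ less) = 1.00000
At α=0.01: p ≥ α → fail to reject H₀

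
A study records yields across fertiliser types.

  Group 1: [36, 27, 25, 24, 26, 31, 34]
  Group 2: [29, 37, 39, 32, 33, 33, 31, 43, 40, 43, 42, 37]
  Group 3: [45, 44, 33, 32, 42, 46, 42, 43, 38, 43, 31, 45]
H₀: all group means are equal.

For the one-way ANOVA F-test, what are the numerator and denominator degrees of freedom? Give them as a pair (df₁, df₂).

degrees of freedom = [2, 28]

k = 3 groups, N = 31 total
df = (k−1, N−k) = (3−1, 31−3) = (2, 28)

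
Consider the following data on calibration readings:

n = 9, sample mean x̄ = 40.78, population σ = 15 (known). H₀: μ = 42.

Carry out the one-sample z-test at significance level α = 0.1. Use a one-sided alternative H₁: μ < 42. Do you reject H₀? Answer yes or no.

SE = σ/√n = 15/√9 = 5.0000
z = (x̄−μ₀)/SE = (40.78−42)/5.0000 = -0.2440
p-value (one-sided, H₁ less) = 0.40362
At α=0.1: p ≥ α → fail to reject H₀

reject H₀: no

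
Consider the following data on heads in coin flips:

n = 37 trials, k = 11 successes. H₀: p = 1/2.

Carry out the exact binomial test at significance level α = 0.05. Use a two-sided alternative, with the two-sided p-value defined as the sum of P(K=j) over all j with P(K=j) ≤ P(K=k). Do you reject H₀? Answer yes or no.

Exact binomial: n=37, k=11, p₀=1/2=0.5000
P(X=j) = C(n,j)·p₀^j·(1−p₀)^(n−j); p = Σ P(X=j) over j with P(X=j) ≤ P(X=11)
p-value (two-sided) = 0.02007
At α=0.05: p < α → reject H₀

reject H₀: yes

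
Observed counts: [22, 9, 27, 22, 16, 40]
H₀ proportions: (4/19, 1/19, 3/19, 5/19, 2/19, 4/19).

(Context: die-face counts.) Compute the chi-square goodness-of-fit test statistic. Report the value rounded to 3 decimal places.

test statistic = 13.457

n = 136; E_i = n·p_i = [28.63, 7.16, 21.47, 35.79, 14.32, 28.63]
χ² = (22−28.63)²/28.63 + (9−7.16)²/7.16 + (27−21.47)²/21.47 + (22−35.79)²/35.79 + (16−14.32)²/14.32 + (40−28.63)²/28.63 = 13.4574
df = 5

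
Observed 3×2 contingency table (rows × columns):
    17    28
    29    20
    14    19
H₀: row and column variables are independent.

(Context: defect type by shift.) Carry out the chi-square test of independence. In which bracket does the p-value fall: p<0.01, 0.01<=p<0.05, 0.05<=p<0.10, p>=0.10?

p-value bracket: 0.05<=p<0.10

Row totals [45, 49, 33], col totals [60, 67], n=127
χ² = (17−21.26)²/21.26 + (28−23.74)²/23.74 + (29−23.15)²/23.15 + (20−25.85)²/25.85 + (14−15.59)²/15.59 + (19−17.41)²/17.41 = 4.7281
df = 2
p-value (upper-tail) = 0.09404
→ bracket: 0.05<=p<0.10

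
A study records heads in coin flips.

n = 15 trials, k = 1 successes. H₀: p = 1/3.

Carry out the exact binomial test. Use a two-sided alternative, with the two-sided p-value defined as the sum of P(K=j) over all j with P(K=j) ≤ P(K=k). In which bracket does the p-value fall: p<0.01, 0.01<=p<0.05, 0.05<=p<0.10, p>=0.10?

Exact binomial: n=15, k=1, p₀=1/3=0.3333
P(X=j) = C(n,j)·p₀^j·(1−p₀)^(n−j); p = Σ P(X=j) over j with P(X=j) ≤ P(X=1)
p-value (two-sided) = 0.02792
→ bracket: 0.01<=p<0.05

p-value bracket: 0.01<=p<0.05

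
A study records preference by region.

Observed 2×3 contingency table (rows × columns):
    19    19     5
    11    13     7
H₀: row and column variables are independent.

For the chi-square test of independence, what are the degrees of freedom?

df = (r−1)(c−1) = (2−1)·(3−1) = 2

degrees of freedom = 2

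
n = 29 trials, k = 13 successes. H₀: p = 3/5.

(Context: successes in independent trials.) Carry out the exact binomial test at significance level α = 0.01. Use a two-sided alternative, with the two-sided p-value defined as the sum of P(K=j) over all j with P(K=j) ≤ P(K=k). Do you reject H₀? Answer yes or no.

Exact binomial: n=29, k=13, p₀=3/5=0.6000
P(X=j) = C(n,j)·p₀^j·(1−p₀)^(n−j); p = Σ P(X=j) over j with P(X=j) ≤ P(X=13)
p-value (two-sided) = 0.12794
At α=0.01: p ≥ α → fail to reject H₀

reject H₀: no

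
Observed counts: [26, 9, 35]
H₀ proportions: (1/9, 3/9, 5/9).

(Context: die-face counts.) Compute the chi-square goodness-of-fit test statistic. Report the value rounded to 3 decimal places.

n = 70; E_i = n·p_i = [7.78, 23.33, 38.89]
χ² = (26−7.78)²/7.78 + (9−23.33)²/23.33 + (35−38.89)²/38.89 = 51.8857
df = 2

test statistic = 51.886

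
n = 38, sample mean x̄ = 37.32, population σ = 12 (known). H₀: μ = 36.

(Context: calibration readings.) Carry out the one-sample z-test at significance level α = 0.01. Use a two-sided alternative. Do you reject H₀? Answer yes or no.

SE = σ/√n = 12/√38 = 1.9467
z = (x̄−μ₀)/SE = (37.32−36)/1.9467 = 0.6781
p-value (two-sided) = 0.49772
At α=0.01: p ≥ α → fail to reject H₀

reject H₀: no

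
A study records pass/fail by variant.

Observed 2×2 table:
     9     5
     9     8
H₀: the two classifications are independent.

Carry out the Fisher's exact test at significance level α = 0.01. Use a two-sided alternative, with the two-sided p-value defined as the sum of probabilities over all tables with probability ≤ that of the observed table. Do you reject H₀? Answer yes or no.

Margins: r₁=14, r₂=17, c₁=18, c₂=13, n=31
p_obs = C(14,9)·C(17,9)/C(31,18); sum pmf over tables with pmf ≤ p_obs
p-value (two-sided) = 0.71684
At α=0.01: p ≥ α → fail to reject H₀

reject H₀: no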